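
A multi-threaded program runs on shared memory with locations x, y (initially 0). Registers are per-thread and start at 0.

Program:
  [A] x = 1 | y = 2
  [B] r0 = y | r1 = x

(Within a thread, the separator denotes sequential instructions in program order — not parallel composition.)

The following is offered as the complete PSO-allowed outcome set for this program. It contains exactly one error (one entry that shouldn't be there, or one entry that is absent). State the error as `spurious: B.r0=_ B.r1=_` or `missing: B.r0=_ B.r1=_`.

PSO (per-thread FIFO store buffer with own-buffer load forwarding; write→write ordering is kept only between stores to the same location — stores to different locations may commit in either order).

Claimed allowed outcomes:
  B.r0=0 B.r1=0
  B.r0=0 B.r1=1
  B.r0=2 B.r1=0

outcome vector order: (B.r0,B.r1)
under PSO → <0 0>; <0 1>; <2 0>; <2 1>
PSO∖claimed = {<2 1>}

missing: B.r0=2 B.r1=1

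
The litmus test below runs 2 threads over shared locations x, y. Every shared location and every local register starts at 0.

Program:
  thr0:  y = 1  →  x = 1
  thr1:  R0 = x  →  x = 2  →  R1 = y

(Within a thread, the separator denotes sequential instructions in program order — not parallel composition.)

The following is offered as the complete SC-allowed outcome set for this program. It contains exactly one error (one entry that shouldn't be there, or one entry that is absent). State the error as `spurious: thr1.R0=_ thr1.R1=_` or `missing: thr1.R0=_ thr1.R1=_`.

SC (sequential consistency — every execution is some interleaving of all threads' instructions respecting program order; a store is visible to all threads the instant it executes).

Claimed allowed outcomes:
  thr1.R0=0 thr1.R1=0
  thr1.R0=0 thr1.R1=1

outcome vector order: (thr1.R0,thr1.R1)
SC (3): (0,0); (0,1); (1,1)
SC∖claimed = {(1,1)}

missing: thr1.R0=1 thr1.R1=1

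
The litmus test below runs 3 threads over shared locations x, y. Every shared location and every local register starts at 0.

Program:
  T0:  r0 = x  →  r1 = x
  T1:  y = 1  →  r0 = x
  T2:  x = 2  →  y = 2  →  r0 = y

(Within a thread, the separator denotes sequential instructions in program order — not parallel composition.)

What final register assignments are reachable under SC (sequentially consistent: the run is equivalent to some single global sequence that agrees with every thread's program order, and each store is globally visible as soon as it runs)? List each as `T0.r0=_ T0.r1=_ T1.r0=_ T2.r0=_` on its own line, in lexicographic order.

outcome vector order: (T0.r0,T0.r1,T1.r0,T2.r0)
|SC outcomes| = 9

T0.r0=0 T0.r1=0 T1.r0=0 T2.r0=2
T0.r0=0 T0.r1=0 T1.r0=2 T2.r0=1
T0.r0=0 T0.r1=0 T1.r0=2 T2.r0=2
T0.r0=0 T0.r1=2 T1.r0=0 T2.r0=2
T0.r0=0 T0.r1=2 T1.r0=2 T2.r0=1
T0.r0=0 T0.r1=2 T1.r0=2 T2.r0=2
T0.r0=2 T0.r1=2 T1.r0=0 T2.r0=2
T0.r0=2 T0.r1=2 T1.r0=2 T2.r0=1
T0.r0=2 T0.r1=2 T1.r0=2 T2.r0=2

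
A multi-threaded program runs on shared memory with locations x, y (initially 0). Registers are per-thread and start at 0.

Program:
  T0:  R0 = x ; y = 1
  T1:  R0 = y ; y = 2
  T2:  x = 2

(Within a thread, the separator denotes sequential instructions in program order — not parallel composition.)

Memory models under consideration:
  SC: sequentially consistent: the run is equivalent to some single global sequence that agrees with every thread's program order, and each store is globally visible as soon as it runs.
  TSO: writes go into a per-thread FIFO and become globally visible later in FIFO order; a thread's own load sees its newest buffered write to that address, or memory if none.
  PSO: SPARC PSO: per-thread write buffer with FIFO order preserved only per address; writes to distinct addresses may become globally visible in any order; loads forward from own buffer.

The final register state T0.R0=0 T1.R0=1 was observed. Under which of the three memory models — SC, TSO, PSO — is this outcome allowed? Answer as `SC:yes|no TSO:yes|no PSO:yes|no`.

SC:yes TSO:yes PSO:yes

outcome vector order: (T0.R0,T1.R0)
SC: 4 outcomes — {<0 0> <0 1> <2 0> <2 1>}
TSO: 4 outcomes — {<0 0> <0 1> <2 0> <2 1>}
PSO: 4 outcomes — {<0 0> <0 1> <2 0> <2 1>}
target <0 1> ∈ {SC,TSO,PSO}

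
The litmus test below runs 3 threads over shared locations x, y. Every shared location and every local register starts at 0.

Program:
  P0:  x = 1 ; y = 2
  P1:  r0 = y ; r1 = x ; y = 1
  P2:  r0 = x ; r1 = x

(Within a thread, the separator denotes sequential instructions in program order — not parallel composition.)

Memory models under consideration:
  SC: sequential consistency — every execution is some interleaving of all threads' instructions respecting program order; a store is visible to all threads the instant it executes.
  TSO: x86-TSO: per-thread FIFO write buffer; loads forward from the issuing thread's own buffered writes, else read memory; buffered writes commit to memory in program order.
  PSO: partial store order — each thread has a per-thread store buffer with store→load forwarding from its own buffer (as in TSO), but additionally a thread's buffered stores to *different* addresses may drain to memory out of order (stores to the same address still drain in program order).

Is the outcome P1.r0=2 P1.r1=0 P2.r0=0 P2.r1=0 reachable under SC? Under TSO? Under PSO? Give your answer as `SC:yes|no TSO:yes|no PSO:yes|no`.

outcome vector order: (P1.r0,P1.r1,P2.r0,P2.r1)
SC (9): 0/0/0/0 0/0/0/1 0/0/1/1 0/1/0/0 0/1/0/1 0/1/1/1 2/1/0/0 2/1/0/1 2/1/1/1
TSO (9): 0/0/0/0 0/0/0/1 0/0/1/1 0/1/0/0 0/1/0/1 0/1/1/1 2/1/0/0 2/1/0/1 2/1/1/1
PSO (12): 0/0/0/0 0/0/0/1 0/0/1/1 0/1/0/0 0/1/0/1 0/1/1/1 2/0/0/0 2/0/0/1 2/0/1/1 2/1/0/0 2/1/0/1 2/1/1/1
target 2/0/0/0 ∈ {PSO}

SC:no TSO:no PSO:yes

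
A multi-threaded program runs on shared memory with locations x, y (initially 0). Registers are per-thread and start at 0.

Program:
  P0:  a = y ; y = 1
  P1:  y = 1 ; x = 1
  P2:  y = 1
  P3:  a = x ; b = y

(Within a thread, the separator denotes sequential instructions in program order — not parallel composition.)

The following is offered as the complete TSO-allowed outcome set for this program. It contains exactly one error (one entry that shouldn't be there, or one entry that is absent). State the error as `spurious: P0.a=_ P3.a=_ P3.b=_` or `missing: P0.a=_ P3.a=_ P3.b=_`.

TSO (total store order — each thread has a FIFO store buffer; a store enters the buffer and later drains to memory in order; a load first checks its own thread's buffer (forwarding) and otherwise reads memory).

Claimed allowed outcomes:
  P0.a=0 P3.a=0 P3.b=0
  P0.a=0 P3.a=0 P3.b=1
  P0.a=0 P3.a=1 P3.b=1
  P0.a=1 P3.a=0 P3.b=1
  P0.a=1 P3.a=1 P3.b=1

missing: P0.a=1 P3.a=0 P3.b=0

outcome vector order: (P0.a,P3.a,P3.b)
TSO: 6 outcomes — {<0 0 0>; <0 0 1>; <0 1 1>; <1 0 0>; <1 0 1>; <1 1 1>}
TSO∖claimed = {<1 0 0>}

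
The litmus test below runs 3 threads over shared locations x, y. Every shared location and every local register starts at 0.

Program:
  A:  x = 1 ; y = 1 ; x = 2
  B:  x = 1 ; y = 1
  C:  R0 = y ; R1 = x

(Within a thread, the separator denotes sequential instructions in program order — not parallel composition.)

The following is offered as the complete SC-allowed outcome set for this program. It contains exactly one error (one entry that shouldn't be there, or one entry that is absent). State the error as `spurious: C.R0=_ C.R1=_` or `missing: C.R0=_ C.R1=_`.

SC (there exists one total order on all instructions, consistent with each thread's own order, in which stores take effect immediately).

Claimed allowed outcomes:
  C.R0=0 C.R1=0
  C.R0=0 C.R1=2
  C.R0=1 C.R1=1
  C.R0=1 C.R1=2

missing: C.R0=0 C.R1=1

outcome vector order: (C.R0,C.R1)
SC: 5 outcomes — {(0,0) (0,1) (0,2) (1,1) (1,2)}
SC∖claimed = {(0,1)}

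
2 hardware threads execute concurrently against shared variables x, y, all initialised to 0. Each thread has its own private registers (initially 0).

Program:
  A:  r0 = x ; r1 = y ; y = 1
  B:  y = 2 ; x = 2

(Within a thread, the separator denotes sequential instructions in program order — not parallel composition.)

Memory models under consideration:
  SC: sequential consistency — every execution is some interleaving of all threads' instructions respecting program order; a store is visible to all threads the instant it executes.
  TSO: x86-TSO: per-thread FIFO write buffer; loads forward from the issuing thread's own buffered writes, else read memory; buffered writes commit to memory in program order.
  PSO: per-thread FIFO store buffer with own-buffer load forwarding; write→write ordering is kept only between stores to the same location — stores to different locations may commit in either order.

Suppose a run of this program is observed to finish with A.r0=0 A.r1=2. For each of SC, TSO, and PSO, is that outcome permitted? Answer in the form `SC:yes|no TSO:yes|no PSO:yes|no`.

SC:yes TSO:yes PSO:yes

outcome vector order: (A.r0,A.r1)
under SC → (0,0) (0,2) (2,2)
under TSO → (0,0) (0,2) (2,2)
under PSO → (0,0) (0,2) (2,0) (2,2)
target (0,2) ∈ {SC,TSO,PSO}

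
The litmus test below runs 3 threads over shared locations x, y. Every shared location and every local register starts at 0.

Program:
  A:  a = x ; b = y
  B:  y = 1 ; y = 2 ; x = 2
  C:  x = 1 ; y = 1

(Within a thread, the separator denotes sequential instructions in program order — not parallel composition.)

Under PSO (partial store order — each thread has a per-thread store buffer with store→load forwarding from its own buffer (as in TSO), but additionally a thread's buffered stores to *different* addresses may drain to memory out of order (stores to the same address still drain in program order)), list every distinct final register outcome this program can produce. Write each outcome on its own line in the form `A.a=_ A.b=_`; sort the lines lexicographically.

outcome vector order: (A.a,A.b)
|PSO outcomes| = 9

A.a=0 A.b=0
A.a=0 A.b=1
A.a=0 A.b=2
A.a=1 A.b=0
A.a=1 A.b=1
A.a=1 A.b=2
A.a=2 A.b=0
A.a=2 A.b=1
A.a=2 A.b=2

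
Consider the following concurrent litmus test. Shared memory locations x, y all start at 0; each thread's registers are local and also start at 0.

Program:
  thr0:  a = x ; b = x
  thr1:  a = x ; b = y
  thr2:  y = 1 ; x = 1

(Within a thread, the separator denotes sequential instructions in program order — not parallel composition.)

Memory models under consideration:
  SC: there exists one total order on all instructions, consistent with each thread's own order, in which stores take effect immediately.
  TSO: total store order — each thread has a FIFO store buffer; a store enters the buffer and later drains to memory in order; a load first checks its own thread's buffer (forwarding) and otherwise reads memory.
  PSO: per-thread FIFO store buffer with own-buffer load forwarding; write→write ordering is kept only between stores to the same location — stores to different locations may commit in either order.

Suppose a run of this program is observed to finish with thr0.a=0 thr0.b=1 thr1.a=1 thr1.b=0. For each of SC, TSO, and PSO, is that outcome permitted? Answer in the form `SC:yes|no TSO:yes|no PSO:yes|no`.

outcome vector order: (thr0.a,thr0.b,thr1.a,thr1.b)
under SC → <0 0 0 0>; <0 0 0 1>; <0 0 1 1>; <0 1 0 0>; <0 1 0 1>; <0 1 1 1>; <1 1 0 0>; <1 1 0 1>; <1 1 1 1>
under TSO → <0 0 0 0>; <0 0 0 1>; <0 0 1 1>; <0 1 0 0>; <0 1 0 1>; <0 1 1 1>; <1 1 0 0>; <1 1 0 1>; <1 1 1 1>
under PSO → <0 0 0 0>; <0 0 0 1>; <0 0 1 0>; <0 0 1 1>; <0 1 0 0>; <0 1 0 1>; <0 1 1 0>; <0 1 1 1>; <1 1 0 0>; <1 1 0 1>; <1 1 1 0>; <1 1 1 1>
target <0 1 1 0> ∈ {PSO}

SC:no TSO:no PSO:yes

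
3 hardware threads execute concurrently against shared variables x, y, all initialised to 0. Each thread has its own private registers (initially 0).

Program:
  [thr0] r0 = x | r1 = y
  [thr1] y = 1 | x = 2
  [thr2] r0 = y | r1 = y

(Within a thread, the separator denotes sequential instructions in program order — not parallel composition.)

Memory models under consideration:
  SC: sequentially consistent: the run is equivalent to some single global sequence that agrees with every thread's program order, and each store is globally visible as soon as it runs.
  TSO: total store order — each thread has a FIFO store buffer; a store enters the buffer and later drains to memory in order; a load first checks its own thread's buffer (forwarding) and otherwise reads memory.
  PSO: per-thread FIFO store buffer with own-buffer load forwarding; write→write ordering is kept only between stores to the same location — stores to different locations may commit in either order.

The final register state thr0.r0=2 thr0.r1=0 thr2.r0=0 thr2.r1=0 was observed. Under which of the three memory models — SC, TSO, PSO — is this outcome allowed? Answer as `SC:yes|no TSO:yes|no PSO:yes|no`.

SC:no TSO:no PSO:yes

outcome vector order: (thr0.r0,thr0.r1,thr2.r0,thr2.r1)
under SC → 0/0/0/0; 0/0/0/1; 0/0/1/1; 0/1/0/0; 0/1/0/1; 0/1/1/1; 2/1/0/0; 2/1/0/1; 2/1/1/1
under TSO → 0/0/0/0; 0/0/0/1; 0/0/1/1; 0/1/0/0; 0/1/0/1; 0/1/1/1; 2/1/0/0; 2/1/0/1; 2/1/1/1
under PSO → 0/0/0/0; 0/0/0/1; 0/0/1/1; 0/1/0/0; 0/1/0/1; 0/1/1/1; 2/0/0/0; 2/0/0/1; 2/0/1/1; 2/1/0/0; 2/1/0/1; 2/1/1/1
target 2/0/0/0 ∈ {PSO}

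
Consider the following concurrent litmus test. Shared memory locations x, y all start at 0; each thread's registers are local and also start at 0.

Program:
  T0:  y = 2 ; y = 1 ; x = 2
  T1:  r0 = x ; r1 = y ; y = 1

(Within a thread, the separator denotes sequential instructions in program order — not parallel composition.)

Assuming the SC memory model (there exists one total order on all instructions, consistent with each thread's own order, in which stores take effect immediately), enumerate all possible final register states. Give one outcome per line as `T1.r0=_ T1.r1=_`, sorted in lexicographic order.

T1.r0=0 T1.r1=0
T1.r0=0 T1.r1=1
T1.r0=0 T1.r1=2
T1.r0=2 T1.r1=1

outcome vector order: (T1.r0,T1.r1)
|SC outcomes| = 4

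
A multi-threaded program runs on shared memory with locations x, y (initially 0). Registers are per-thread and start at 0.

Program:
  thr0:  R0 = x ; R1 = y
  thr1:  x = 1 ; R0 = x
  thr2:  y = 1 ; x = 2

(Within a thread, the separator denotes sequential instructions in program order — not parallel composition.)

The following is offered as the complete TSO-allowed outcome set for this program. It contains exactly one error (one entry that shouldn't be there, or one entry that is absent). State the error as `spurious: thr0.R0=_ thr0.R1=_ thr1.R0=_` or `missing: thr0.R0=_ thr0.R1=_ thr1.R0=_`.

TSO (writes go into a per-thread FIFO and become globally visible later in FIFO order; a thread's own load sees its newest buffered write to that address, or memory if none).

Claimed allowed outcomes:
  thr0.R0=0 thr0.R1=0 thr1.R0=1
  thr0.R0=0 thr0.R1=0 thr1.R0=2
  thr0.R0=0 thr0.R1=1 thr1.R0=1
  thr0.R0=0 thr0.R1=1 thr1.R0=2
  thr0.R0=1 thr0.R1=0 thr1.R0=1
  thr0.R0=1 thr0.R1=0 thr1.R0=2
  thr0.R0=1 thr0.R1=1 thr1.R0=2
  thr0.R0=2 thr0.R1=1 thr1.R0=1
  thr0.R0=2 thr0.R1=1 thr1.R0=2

missing: thr0.R0=1 thr0.R1=1 thr1.R0=1

outcome vector order: (thr0.R0,thr0.R1,thr1.R0)
under TSO → <0 0 1>; <0 0 2>; <0 1 1>; <0 1 2>; <1 0 1>; <1 0 2>; <1 1 1>; <1 1 2>; <2 1 1>; <2 1 2>
TSO∖claimed = {<1 1 1>}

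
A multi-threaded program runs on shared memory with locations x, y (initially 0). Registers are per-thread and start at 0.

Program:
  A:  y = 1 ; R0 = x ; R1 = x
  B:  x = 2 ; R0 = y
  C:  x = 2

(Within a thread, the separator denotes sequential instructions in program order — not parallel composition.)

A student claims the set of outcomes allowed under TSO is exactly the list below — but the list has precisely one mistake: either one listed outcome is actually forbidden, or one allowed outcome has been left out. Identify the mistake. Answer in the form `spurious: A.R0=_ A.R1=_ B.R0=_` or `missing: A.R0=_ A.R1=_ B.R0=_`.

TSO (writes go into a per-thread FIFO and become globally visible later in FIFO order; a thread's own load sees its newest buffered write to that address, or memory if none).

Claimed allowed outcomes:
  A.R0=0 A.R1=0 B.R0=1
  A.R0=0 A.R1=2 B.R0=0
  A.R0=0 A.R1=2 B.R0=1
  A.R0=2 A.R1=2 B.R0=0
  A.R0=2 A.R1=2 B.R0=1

outcome vector order: (A.R0,A.R1,B.R0)
under TSO → 000; 001; 020; 021; 220; 221
TSO∖claimed = {000}

missing: A.R0=0 A.R1=0 B.R0=0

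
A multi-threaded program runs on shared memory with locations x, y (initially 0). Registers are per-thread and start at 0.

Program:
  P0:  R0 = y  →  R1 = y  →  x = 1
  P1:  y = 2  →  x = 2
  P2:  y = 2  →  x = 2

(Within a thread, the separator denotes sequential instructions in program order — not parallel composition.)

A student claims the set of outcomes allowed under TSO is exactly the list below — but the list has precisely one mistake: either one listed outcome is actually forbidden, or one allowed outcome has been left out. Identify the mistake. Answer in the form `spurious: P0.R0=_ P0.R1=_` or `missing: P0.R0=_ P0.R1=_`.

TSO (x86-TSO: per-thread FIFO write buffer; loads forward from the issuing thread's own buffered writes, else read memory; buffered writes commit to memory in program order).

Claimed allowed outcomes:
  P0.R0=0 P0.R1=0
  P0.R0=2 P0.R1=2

outcome vector order: (P0.R0,P0.R1)
TSO (3): 00, 02, 22
TSO∖claimed = {02}

missing: P0.R0=0 P0.R1=2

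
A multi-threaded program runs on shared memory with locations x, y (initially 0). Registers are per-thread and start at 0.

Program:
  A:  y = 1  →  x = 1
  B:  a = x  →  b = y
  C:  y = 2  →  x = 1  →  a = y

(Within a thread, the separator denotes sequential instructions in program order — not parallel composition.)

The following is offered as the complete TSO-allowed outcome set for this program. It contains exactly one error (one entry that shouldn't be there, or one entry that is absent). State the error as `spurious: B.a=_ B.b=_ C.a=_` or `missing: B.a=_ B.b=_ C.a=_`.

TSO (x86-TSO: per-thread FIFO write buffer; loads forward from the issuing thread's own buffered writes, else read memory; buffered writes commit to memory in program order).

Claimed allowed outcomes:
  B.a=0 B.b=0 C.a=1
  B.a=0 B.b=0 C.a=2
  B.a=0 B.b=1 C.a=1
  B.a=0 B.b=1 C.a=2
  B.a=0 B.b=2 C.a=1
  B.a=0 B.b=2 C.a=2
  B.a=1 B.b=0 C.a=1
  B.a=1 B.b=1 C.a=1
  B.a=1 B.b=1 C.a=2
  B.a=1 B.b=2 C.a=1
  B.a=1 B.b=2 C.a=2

spurious: B.a=1 B.b=0 C.a=1

outcome vector order: (B.a,B.b,C.a)
TSO: 10 outcomes — {001, 002, 011, 012, 021, 022, 111, 112, 121, 122}
claimed∖TSO = {101}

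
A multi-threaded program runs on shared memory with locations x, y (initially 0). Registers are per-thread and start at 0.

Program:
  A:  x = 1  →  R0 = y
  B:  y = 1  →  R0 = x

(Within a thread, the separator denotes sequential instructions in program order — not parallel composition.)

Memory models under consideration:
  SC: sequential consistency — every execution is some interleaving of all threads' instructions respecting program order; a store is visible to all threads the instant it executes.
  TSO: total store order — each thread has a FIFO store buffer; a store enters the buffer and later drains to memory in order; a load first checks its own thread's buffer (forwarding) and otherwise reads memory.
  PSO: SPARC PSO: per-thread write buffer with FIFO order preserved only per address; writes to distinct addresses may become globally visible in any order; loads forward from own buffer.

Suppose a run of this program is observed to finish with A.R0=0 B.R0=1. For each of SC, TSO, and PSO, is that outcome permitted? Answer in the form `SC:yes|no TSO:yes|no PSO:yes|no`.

outcome vector order: (A.R0,B.R0)
[SC] allowed = {<0 1>, <1 0>, <1 1>}
[TSO] allowed = {<0 0>, <0 1>, <1 0>, <1 1>}
[PSO] allowed = {<0 0>, <0 1>, <1 0>, <1 1>}
target <0 1> ∈ {SC,TSO,PSO}

SC:yes TSO:yes PSO:yes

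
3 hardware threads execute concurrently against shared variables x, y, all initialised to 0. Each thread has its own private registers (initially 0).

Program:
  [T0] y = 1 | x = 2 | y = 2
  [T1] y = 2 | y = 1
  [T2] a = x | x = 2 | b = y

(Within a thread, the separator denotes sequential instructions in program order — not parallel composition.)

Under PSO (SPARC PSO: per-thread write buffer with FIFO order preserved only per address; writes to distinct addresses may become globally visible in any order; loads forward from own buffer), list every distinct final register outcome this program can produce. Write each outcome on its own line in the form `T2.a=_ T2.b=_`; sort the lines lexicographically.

outcome vector order: (T2.a,T2.b)
|PSO outcomes| = 6

T2.a=0 T2.b=0
T2.a=0 T2.b=1
T2.a=0 T2.b=2
T2.a=2 T2.b=0
T2.a=2 T2.b=1
T2.a=2 T2.b=2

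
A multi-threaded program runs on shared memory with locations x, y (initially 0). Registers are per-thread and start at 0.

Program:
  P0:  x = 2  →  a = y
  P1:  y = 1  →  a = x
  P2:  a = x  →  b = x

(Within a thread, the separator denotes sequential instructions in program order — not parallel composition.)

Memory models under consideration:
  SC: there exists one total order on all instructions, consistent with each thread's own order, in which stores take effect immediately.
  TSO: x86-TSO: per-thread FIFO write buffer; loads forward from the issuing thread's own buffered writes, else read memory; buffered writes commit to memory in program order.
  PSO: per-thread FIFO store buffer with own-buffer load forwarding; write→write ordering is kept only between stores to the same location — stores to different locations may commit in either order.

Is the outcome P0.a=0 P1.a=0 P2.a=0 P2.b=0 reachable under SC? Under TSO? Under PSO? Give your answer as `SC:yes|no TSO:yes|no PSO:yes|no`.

outcome vector order: (P0.a,P1.a,P2.a,P2.b)
SC: 9 outcomes — {<0 2 0 0>, <0 2 0 2>, <0 2 2 2>, <1 0 0 0>, <1 0 0 2>, <1 0 2 2>, <1 2 0 0>, <1 2 0 2>, <1 2 2 2>}
TSO: 12 outcomes — {<0 0 0 0>, <0 0 0 2>, <0 0 2 2>, <0 2 0 0>, <0 2 0 2>, <0 2 2 2>, <1 0 0 0>, <1 0 0 2>, <1 0 2 2>, <1 2 0 0>, <1 2 0 2>, <1 2 2 2>}
PSO: 12 outcomes — {<0 0 0 0>, <0 0 0 2>, <0 0 2 2>, <0 2 0 0>, <0 2 0 2>, <0 2 2 2>, <1 0 0 0>, <1 0 0 2>, <1 0 2 2>, <1 2 0 0>, <1 2 0 2>, <1 2 2 2>}
target <0 0 0 0> ∈ {TSO,PSO}

SC:no TSO:yes PSO:yes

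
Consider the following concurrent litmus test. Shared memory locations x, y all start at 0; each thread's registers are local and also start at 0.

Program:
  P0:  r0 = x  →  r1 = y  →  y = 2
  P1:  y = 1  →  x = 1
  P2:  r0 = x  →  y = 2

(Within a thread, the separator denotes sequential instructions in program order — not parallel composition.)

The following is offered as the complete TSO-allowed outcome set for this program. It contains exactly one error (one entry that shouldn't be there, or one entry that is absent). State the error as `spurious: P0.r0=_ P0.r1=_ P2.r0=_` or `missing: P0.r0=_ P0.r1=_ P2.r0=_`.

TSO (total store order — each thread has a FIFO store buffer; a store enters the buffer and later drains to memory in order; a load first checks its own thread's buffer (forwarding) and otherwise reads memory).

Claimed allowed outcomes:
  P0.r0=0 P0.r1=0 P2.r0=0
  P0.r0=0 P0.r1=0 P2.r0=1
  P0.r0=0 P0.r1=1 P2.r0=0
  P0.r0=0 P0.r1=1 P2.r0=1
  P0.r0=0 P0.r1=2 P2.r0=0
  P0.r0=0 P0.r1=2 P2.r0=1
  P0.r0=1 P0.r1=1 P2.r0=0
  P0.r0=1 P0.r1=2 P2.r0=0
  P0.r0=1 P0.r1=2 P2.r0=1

missing: P0.r0=1 P0.r1=1 P2.r0=1

outcome vector order: (P0.r0,P0.r1,P2.r0)
under TSO → <0 0 0>, <0 0 1>, <0 1 0>, <0 1 1>, <0 2 0>, <0 2 1>, <1 1 0>, <1 1 1>, <1 2 0>, <1 2 1>
TSO∖claimed = {<1 1 1>}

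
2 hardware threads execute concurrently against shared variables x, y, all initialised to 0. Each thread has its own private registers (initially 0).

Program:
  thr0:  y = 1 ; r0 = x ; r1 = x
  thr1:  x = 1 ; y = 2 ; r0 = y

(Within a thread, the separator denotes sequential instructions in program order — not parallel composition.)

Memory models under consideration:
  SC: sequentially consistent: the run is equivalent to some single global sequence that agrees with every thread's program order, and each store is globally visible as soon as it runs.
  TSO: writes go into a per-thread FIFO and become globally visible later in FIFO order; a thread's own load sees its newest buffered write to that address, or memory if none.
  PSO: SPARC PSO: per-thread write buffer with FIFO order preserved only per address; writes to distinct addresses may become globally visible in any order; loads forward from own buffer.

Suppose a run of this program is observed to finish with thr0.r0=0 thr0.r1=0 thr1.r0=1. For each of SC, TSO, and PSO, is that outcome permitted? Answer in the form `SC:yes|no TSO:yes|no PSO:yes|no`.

SC:no TSO:yes PSO:yes

outcome vector order: (thr0.r0,thr0.r1,thr1.r0)
[SC] allowed = {002 012 111 112}
[TSO] allowed = {001 002 011 012 111 112}
[PSO] allowed = {001 002 011 012 111 112}
target 001 ∈ {TSO,PSO}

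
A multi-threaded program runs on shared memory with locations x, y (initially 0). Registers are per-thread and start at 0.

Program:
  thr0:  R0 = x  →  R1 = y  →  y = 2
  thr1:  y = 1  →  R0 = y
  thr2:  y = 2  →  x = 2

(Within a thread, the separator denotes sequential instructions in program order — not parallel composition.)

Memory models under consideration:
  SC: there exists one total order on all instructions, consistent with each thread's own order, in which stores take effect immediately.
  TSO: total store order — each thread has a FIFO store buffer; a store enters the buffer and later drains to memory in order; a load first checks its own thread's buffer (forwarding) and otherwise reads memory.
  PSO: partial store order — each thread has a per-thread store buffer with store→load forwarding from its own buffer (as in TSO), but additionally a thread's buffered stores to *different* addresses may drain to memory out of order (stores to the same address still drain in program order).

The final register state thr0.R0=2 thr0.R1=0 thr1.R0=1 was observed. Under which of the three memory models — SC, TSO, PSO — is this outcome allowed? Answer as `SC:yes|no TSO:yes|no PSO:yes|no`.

outcome vector order: (thr0.R0,thr0.R1,thr1.R0)
under SC → 0/0/1; 0/0/2; 0/1/1; 0/1/2; 0/2/1; 0/2/2; 2/1/1; 2/1/2; 2/2/1; 2/2/2
under TSO → 0/0/1; 0/0/2; 0/1/1; 0/1/2; 0/2/1; 0/2/2; 2/1/1; 2/1/2; 2/2/1; 2/2/2
under PSO → 0/0/1; 0/0/2; 0/1/1; 0/1/2; 0/2/1; 0/2/2; 2/0/1; 2/0/2; 2/1/1; 2/1/2; 2/2/1; 2/2/2
target 2/0/1 ∈ {PSO}

SC:no TSO:no PSO:yes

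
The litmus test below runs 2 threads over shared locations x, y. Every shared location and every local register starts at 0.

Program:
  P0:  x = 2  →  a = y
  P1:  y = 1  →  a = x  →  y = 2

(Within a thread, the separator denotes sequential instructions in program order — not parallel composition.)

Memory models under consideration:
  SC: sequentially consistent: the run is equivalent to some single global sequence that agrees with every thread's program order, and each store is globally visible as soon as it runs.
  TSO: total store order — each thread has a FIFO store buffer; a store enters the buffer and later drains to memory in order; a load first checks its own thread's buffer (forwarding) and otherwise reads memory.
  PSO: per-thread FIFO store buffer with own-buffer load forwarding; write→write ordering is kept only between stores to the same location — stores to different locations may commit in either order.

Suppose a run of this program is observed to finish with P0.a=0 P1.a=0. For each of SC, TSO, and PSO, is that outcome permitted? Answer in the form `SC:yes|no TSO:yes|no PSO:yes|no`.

SC:no TSO:yes PSO:yes

outcome vector order: (P0.a,P1.a)
SC (5): <0 2>, <1 0>, <1 2>, <2 0>, <2 2>
TSO (6): <0 0>, <0 2>, <1 0>, <1 2>, <2 0>, <2 2>
PSO (6): <0 0>, <0 2>, <1 0>, <1 2>, <2 0>, <2 2>
target <0 0> ∈ {TSO,PSO}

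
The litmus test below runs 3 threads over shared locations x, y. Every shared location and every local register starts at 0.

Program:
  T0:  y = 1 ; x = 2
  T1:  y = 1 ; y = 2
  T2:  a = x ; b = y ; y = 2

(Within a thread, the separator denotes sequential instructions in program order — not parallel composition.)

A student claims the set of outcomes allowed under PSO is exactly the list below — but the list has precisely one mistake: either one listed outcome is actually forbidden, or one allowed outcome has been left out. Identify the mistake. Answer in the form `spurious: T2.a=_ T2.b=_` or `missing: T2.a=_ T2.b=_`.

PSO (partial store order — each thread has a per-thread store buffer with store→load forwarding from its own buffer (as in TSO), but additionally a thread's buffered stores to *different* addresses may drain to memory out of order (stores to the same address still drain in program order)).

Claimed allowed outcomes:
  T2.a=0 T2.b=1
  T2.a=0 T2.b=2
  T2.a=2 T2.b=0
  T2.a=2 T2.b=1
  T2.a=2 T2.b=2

outcome vector order: (T2.a,T2.b)
under PSO → <0 0> <0 1> <0 2> <2 0> <2 1> <2 2>
PSO∖claimed = {<0 0>}

missing: T2.a=0 T2.b=0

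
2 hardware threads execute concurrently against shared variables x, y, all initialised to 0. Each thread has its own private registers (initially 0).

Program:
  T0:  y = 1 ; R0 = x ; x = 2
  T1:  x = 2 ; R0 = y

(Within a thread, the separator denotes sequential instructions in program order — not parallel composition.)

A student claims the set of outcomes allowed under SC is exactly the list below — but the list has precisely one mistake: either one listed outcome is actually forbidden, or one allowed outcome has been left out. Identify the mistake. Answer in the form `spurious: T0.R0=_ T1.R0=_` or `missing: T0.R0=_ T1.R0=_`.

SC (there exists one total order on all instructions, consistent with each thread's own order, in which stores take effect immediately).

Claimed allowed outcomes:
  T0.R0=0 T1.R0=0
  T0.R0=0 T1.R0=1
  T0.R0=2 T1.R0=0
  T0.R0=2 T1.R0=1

outcome vector order: (T0.R0,T1.R0)
under SC → (0,1) (2,0) (2,1)
claimed∖SC = {(0,0)}

spurious: T0.R0=0 T1.R0=0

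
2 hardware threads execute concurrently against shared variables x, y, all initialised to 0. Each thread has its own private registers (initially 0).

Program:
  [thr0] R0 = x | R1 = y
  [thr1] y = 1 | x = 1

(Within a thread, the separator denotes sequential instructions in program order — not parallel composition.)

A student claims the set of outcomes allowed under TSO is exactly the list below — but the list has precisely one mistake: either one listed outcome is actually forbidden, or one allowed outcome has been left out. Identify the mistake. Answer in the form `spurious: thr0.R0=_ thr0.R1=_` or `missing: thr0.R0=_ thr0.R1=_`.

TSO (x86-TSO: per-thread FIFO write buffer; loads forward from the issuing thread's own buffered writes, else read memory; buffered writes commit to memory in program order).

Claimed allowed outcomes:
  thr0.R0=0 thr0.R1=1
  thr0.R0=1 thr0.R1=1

outcome vector order: (thr0.R0,thr0.R1)
under TSO → 0/0; 0/1; 1/1
TSO∖claimed = {0/0}

missing: thr0.R0=0 thr0.R1=0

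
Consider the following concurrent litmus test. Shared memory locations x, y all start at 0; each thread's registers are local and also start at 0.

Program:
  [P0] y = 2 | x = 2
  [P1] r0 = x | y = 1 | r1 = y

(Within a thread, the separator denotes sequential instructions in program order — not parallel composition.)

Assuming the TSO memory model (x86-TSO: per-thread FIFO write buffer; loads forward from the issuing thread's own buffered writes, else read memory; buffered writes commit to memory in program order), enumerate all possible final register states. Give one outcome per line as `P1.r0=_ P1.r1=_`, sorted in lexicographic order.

outcome vector order: (P1.r0,P1.r1)
|TSO outcomes| = 3

P1.r0=0 P1.r1=1
P1.r0=0 P1.r1=2
P1.r0=2 P1.r1=1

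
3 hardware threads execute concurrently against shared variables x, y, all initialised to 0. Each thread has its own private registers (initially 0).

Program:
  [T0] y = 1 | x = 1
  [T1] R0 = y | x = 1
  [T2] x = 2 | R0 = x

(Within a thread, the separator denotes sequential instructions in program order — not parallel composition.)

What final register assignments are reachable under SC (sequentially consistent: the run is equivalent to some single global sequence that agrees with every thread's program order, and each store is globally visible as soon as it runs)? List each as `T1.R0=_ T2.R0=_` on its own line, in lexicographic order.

T1.R0=0 T2.R0=1
T1.R0=0 T2.R0=2
T1.R0=1 T2.R0=1
T1.R0=1 T2.R0=2

outcome vector order: (T1.R0,T2.R0)
|SC outcomes| = 4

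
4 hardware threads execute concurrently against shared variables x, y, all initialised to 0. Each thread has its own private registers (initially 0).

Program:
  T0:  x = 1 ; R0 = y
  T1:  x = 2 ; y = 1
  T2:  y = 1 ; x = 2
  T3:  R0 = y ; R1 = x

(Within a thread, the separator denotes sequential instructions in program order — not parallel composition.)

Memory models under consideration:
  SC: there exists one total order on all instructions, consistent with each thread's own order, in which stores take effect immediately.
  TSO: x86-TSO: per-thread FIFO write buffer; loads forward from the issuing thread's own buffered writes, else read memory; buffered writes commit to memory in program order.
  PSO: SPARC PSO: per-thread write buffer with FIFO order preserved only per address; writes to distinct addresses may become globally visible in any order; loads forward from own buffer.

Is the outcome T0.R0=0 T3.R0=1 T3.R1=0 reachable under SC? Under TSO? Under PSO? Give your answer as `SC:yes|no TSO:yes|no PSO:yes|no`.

SC:no TSO:yes PSO:yes

outcome vector order: (T0.R0,T3.R0,T3.R1)
[SC] allowed = {000; 001; 002; 011; 012; 100; 101; 102; 110; 111; 112}
[TSO] allowed = {000; 001; 002; 010; 011; 012; 100; 101; 102; 110; 111; 112}
[PSO] allowed = {000; 001; 002; 010; 011; 012; 100; 101; 102; 110; 111; 112}
target 010 ∈ {TSO,PSO}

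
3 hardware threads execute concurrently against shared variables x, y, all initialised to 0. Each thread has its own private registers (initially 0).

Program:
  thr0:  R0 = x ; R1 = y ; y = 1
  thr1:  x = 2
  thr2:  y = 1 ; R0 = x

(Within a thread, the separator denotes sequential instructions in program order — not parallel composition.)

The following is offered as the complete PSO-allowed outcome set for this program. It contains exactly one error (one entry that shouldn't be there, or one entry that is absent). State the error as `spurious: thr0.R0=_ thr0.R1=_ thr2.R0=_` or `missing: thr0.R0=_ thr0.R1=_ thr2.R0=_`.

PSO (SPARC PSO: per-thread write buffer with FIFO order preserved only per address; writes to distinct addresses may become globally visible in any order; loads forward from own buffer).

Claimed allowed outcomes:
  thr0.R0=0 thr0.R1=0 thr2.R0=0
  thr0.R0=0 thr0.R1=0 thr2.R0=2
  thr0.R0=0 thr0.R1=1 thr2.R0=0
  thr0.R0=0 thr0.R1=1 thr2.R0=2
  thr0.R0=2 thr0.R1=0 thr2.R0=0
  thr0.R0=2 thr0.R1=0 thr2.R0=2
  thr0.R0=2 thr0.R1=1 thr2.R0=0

missing: thr0.R0=2 thr0.R1=1 thr2.R0=2

outcome vector order: (thr0.R0,thr0.R1,thr2.R0)
PSO (8): 0/0/0; 0/0/2; 0/1/0; 0/1/2; 2/0/0; 2/0/2; 2/1/0; 2/1/2
PSO∖claimed = {2/1/2}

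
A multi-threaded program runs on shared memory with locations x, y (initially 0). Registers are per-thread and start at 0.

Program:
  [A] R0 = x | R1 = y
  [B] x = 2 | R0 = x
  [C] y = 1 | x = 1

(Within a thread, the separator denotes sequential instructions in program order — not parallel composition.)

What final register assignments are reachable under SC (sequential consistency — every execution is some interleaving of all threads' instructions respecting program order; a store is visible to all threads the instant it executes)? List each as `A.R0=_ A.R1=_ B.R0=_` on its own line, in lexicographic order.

outcome vector order: (A.R0,A.R1,B.R0)
|SC outcomes| = 10

A.R0=0 A.R1=0 B.R0=1
A.R0=0 A.R1=0 B.R0=2
A.R0=0 A.R1=1 B.R0=1
A.R0=0 A.R1=1 B.R0=2
A.R0=1 A.R1=1 B.R0=1
A.R0=1 A.R1=1 B.R0=2
A.R0=2 A.R1=0 B.R0=1
A.R0=2 A.R1=0 B.R0=2
A.R0=2 A.R1=1 B.R0=1
A.R0=2 A.R1=1 B.R0=2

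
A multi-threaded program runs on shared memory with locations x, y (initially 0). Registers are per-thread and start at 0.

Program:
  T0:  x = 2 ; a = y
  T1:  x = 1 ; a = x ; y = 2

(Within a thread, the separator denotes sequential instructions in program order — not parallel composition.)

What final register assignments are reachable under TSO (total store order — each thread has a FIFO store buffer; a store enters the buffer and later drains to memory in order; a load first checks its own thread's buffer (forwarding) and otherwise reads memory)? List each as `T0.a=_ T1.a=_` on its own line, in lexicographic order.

T0.a=0 T1.a=1
T0.a=0 T1.a=2
T0.a=2 T1.a=1
T0.a=2 T1.a=2

outcome vector order: (T0.a,T1.a)
|TSO outcomes| = 4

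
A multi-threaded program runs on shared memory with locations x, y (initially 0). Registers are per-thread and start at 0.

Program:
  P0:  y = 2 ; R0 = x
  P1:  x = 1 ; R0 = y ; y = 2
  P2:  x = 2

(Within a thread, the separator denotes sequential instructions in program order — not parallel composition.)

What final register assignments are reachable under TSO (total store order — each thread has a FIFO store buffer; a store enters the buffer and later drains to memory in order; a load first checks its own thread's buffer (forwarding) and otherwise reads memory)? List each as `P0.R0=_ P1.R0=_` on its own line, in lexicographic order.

P0.R0=0 P1.R0=0
P0.R0=0 P1.R0=2
P0.R0=1 P1.R0=0
P0.R0=1 P1.R0=2
P0.R0=2 P1.R0=0
P0.R0=2 P1.R0=2

outcome vector order: (P0.R0,P1.R0)
|TSO outcomes| = 6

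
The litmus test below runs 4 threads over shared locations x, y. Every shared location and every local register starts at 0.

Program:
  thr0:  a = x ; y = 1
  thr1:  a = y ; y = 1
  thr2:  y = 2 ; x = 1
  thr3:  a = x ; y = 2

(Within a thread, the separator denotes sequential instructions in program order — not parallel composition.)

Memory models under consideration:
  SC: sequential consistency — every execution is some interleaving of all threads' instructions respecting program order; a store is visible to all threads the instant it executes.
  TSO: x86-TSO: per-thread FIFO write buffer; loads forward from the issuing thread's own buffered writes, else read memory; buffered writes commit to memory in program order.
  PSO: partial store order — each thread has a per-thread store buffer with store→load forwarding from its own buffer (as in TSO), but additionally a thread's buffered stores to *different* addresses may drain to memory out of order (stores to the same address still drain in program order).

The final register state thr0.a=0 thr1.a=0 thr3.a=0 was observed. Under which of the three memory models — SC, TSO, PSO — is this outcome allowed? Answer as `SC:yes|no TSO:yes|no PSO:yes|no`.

SC:yes TSO:yes PSO:yes

outcome vector order: (thr0.a,thr1.a,thr3.a)
SC: 12 outcomes — {000, 001, 010, 011, 020, 021, 100, 101, 110, 111, 120, 121}
TSO: 12 outcomes — {000, 001, 010, 011, 020, 021, 100, 101, 110, 111, 120, 121}
PSO: 12 outcomes — {000, 001, 010, 011, 020, 021, 100, 101, 110, 111, 120, 121}
target 000 ∈ {SC,TSO,PSO}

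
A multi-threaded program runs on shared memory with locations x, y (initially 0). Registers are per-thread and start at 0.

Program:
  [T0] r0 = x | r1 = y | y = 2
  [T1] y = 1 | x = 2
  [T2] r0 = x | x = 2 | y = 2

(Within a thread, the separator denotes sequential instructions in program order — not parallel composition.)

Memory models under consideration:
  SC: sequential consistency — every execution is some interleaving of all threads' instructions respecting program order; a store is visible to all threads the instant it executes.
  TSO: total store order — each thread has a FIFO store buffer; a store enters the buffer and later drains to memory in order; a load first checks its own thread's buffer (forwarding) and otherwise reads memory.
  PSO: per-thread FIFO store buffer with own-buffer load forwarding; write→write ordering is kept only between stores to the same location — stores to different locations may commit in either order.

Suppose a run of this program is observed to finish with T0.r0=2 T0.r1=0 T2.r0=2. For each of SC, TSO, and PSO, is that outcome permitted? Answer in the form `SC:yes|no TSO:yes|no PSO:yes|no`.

outcome vector order: (T0.r0,T0.r1,T2.r0)
SC: 11 outcomes — {<0 0 0> <0 0 2> <0 1 0> <0 1 2> <0 2 0> <0 2 2> <2 0 0> <2 1 0> <2 1 2> <2 2 0> <2 2 2>}
TSO: 11 outcomes — {<0 0 0> <0 0 2> <0 1 0> <0 1 2> <0 2 0> <0 2 2> <2 0 0> <2 1 0> <2 1 2> <2 2 0> <2 2 2>}
PSO: 12 outcomes — {<0 0 0> <0 0 2> <0 1 0> <0 1 2> <0 2 0> <0 2 2> <2 0 0> <2 0 2> <2 1 0> <2 1 2> <2 2 0> <2 2 2>}
target <2 0 2> ∈ {PSO}

SC:no TSO:no PSO:yes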